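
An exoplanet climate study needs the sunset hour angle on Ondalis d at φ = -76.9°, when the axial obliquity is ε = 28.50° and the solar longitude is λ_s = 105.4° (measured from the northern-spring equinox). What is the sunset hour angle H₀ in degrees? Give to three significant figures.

H₀ = 0.00°

Solar declination: sin δ = sin ε · sin λ_s = sin 28.50° × sin 105.4° = 0.46003, so δ = +27.389°.
cos H₀ = −tan φ · tan δ = 2.2264 ≥ 1, so the host star never rises (polar night) and H₀ = 0.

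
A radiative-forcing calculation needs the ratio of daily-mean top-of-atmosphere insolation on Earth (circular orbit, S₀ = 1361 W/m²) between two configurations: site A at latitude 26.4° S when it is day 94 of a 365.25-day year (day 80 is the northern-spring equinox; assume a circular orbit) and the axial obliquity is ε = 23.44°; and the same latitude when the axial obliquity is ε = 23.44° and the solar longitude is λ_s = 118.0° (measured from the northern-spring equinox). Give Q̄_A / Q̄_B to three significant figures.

Q̄_A / Q̄_B ≈ 1.36

— Configuration A (φ=-26.4°):
Solar longitude: λ_s = 360° × (94 − 80)/365.25 = 13.799°.
sin δ = sin 23.44° × sin 13.799° = 0.09488, so δ = +5.444°.
cos H₀ = −tan(-26.4°) tan(+5.444°) = 0.0473, H₀ = 1.5235 rad.
Bracket: H₀ sin φ sin δ + cos φ cos δ sin H₀ = 1.5235×-0.44464×0.09488 + 0.89571×0.99549×0.99888 = -0.064273 + 0.890672 = 0.826399.
Q̄ = (S₀/π) × [bracket] = (1361/π) × 0.826399 = 358.01 W/m².
— Configuration B (φ=-26.4°):
Solar declination: sin δ = sin ε · sin λ_s = sin 23.44° × sin 118.0° = 0.35123, so δ = +20.562°.
cos H₀ = −tan(-26.4°) tan(+20.562°) = 0.1862, H₀ = 1.3835 rad.
Bracket: H₀ sin φ sin δ + cos φ cos δ sin H₀ = 1.3835×-0.44464×0.35123 + 0.89571×0.93629×0.98251 = -0.216062 + 0.823976 = 0.607914.
Q̄ = (S₀/π) × [bracket] = (1361/π) × 0.607914 = 263.36 W/m².
Ratio Q̄_A / Q̄_B = 358.01 / 263.36 = 1.359.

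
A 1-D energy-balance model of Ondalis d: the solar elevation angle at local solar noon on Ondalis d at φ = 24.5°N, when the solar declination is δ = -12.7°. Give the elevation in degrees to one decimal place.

52.8°

At local noon the hour angle is zero, so the zenith angle equals |φ − δ| = |+24.5° − (-12.700°)| = 37.200°.
Elevation = 90° − 37.200° = 52.8°.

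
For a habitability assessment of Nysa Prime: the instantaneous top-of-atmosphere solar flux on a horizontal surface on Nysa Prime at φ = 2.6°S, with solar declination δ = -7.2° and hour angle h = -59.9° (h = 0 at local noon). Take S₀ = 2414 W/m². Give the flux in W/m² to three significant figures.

1.21e+03 W/m²

cos θ_z = sin φ sin δ + cos φ cos δ cos h = 0.005685 + 0.497044 = 0.502729.
Flux = S₀ · cos θ_z = 2414 × 0.502729 = 1214 W/m².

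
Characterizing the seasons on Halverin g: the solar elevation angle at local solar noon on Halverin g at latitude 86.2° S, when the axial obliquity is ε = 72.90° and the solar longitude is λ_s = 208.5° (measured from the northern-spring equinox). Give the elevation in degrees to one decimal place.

Solar declination: sin δ = sin ε · sin λ_s = sin 72.90° × sin 208.5° = -0.45607, so δ = -27.133°.
At local noon the hour angle is zero, so the zenith angle equals |φ − δ| = |-86.2° − (-27.133°)| = 59.067°.
Elevation = 90° − 59.067° = 30.9°.

30.9°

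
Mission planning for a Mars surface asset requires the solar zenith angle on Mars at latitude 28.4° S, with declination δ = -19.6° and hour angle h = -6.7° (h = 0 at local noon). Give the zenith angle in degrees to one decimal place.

θ_z = 10.7°

cos θ_z = sin φ sin δ + cos φ cos δ cos h = 0.159549 + 0.823020 = 0.982569.
θ_z = arccos(0.982569) = 10.7°.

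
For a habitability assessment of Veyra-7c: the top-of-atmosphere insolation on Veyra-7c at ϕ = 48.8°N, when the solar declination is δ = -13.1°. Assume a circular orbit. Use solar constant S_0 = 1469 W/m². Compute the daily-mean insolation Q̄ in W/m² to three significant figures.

cos h₀ = −tan(+48.8°) tan(-13.100°) = 0.2658, h₀ = 1.3017 rad.
Bracket: h₀ sin ϕ sin δ + cos ϕ cos δ sin h₀ = 1.3017×0.75241×-0.22665 + 0.65869×0.97398×0.96402 = -0.221984 + 0.618468 = 0.396484.
Q̄ = (S_0/π) × [bracket] = (1469/π) × 0.396484 = 185.4 W/m².

Q̄ ≈ 185 W/m²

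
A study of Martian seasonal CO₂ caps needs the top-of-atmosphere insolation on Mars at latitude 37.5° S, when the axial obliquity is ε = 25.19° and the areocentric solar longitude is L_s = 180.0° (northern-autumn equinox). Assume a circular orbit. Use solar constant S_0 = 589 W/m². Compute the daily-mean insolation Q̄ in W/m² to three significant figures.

Q̄ ≈ 149 W/m²

sin δ = sin 25.19° × sin 180.0° = 0.00000, so δ = +0.000°.
cos h₀ = −tan(-37.5°) tan(+0.000°) = 0.0000, h₀ = 1.5708 rad.
Bracket: h₀ sin ϕ sin δ + cos ϕ cos δ sin h₀ = 1.5708×-0.60876×0.00000 + 0.79335×1.00000×1.00000 = -0.000000 + 0.793350 = 0.793350.
Q̄ = (S_0/π) × [bracket] = (589/π) × 0.793350 = 148.7 W/m².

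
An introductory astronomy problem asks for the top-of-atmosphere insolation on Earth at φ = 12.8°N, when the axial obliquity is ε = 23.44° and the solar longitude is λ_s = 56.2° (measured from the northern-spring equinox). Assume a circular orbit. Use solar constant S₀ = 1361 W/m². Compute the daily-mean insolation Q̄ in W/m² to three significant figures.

Solar declination: sin δ = sin ε · sin λ_s = sin 23.44° × sin 56.2° = 0.33056, so δ = +19.303°.
cos H₀ = −tan(+12.8°) tan(+19.303°) = -0.0796, H₀ = 1.6505 rad.
Bracket: H₀ sin φ sin δ + cos φ cos δ sin H₀ = 1.6505×0.22155×0.33056 + 0.97515×0.94379×0.99683 = 0.120875 + 0.917419 = 1.038294.
Q̄ = (S₀/π) × [bracket] = (1361/π) × 1.038294 = 449.8 W/m².

Q̄ ≈ 450 W/m²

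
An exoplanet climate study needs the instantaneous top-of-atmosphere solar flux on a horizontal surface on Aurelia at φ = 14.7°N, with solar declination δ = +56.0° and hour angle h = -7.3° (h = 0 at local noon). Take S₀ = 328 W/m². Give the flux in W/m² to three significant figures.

245 W/m²

cos θ_z = sin φ sin δ + cos φ cos δ cos h = 0.210375 + 0.536505 = 0.746880.
Flux = S₀ · cos θ_z = 328 × 0.746880 = 245.0 W/m².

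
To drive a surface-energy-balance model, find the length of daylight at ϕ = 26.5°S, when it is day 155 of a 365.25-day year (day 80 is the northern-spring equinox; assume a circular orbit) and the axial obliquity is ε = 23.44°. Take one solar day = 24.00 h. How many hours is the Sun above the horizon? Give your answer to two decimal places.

Solar longitude: L_s = 360° × (155 − 80)/365.25 = 73.922°.
sin δ = sin 23.44° × sin 73.922° = 0.38223, so δ = +22.472°.
cos h₀ = −tan ϕ · tan δ = −tan(-26.5°) × tan(+22.472°) = 0.2062, so h₀ = 1.3631 rad = 78.10°.
Daylight = 2h₀/(2π) × 24.00 h = (1.3631/π) × 24.00 = 10.41 h.

10.41 h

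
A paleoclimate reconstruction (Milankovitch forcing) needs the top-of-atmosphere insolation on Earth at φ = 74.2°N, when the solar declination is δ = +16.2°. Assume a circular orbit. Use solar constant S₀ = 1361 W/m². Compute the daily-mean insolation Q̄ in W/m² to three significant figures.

Q̄ ≈ 365 W/m²

cos H₀ = −tan(+74.2°) tan(+16.200°) = -1.0267 ≤ −1 ⇒ polar day, H₀ = π.
Bracket: H₀ sin φ sin δ + cos φ cos δ sin H₀ = 3.1416×0.96222×0.27899 + 0.27228×0.96029×0.00000 = 0.843362 + 0.000000 = 0.843362.
Q̄ = (S₀/π) × [bracket] = (1361/π) × 0.843362 = 365.4 W/m².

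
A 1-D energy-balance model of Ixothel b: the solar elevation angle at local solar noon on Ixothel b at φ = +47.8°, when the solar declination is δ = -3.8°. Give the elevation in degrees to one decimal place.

At local noon the hour angle is zero, so the zenith angle equals |φ − δ| = |+47.8° − (-3.800°)| = 51.600°.
Elevation = 90° − 51.600° = 38.4°.

38.4°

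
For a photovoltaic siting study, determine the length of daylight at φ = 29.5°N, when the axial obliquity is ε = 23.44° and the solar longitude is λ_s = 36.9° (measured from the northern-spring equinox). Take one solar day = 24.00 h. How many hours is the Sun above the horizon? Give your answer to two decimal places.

13.07 h

Solar declination: sin δ = sin ε · sin λ_s = sin 23.44° × sin 36.9° = 0.23884, so δ = +13.818°.
cos H₀ = −tan φ · tan δ = −tan(+29.5°) × tan(+13.818°) = -0.1392, so H₀ = 1.7104 rad = 98.00°.
Daylight = 2H₀/(2π) × 24.00 h = (1.7104/π) × 24.00 = 13.07 h.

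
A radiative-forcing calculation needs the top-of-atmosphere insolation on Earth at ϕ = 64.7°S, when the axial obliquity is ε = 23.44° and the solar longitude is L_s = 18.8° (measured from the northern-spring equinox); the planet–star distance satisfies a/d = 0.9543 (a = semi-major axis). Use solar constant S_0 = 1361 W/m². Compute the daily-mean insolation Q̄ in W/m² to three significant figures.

Q̄ ≈ 102 W/m²

Solar declination: sin δ = sin ε · sin L_s = sin 23.44° × sin 18.8° = 0.12819, so δ = +7.365°.
cos h₀ = −tan(-64.7°) tan(+7.365°) = 0.2735, h₀ = 1.2938 rad.
Bracket: h₀ sin ϕ sin δ + cos ϕ cos δ sin h₀ = 1.2938×-0.90408×0.12819 + 0.42736×0.99175×0.96189 = -0.149944 + 0.407682 = 0.257738.
Inverse-square distance factor (a/d)² = 0.9543² = 0.910688.
Q̄ = (S_0/π) × 0.910688 × [bracket] = (1361/π) × 0.910688 × 0.257738 = 101.7 W/m².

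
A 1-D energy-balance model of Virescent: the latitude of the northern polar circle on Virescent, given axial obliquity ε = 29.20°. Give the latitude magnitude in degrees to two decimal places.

60.80°

The polar circle is the lowest latitude that experiences at least one full rotation of continuous daylight at the northern-summer solstice; it lies at |ϕ| = 90° − ε = 90° − 29.20° = 60.80°.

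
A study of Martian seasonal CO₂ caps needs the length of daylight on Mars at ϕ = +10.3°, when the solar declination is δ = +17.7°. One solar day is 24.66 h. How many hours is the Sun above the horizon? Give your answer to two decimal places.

12.79 h

cos h₀ = −tan ϕ · tan δ = −tan(+10.3°) × tan(+17.700°) = -0.0580, so h₀ = 1.6288 rad = 93.32°.
Daylight = 2h₀/(2π) × 24.66 h = (1.6288/π) × 24.66 = 12.79 h.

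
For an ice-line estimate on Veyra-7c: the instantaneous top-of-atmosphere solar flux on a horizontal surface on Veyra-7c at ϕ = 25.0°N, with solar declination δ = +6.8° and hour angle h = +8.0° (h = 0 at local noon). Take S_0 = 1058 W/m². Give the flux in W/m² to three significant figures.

cos θ_z = sin ϕ sin δ + cos ϕ cos δ cos h = 0.050040 + 0.891174 = 0.941214.
Flux = S_0 · cos θ_z = 1058 × 0.941214 = 995.8 W/m².

996 W/m²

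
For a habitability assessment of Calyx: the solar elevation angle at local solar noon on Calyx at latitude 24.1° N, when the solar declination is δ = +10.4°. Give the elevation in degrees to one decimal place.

At local noon the hour angle is zero, so the zenith angle equals |φ − δ| = |+24.1° − (+10.400°)| = 13.700°.
Elevation = 90° − 13.700° = 76.3°.

76.3°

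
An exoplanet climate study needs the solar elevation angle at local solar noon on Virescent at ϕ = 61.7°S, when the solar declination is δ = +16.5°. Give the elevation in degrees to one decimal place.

At local noon the hour angle is zero, so the zenith angle equals |ϕ − δ| = |-61.7° − (+16.500°)| = 78.200°.
Elevation = 90° − 78.200° = 11.8°.

11.8°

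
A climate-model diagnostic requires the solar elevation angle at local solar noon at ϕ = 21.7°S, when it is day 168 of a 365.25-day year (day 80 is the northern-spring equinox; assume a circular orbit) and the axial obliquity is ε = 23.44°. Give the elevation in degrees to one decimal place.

Solar longitude: L_s = 360° × (168 − 80)/365.25 = 86.735°.
sin δ = sin 23.44° × sin 86.735° = 0.39714, so δ = +23.400°.
At local noon the hour angle is zero, so the zenith angle equals |ϕ − δ| = |-21.7° − (+23.400°)| = 45.100°.
Elevation = 90° − 45.100° = 44.9°.

44.9°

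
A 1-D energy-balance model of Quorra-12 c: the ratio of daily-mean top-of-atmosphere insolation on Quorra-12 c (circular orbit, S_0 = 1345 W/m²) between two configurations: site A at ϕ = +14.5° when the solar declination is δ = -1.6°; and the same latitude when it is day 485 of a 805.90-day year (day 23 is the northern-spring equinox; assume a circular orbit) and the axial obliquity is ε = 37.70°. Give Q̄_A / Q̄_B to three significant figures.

Q̄_A / Q̄_B ≈ 1.16

— Configuration A (ϕ=+14.5°):
cos h₀ = −tan(+14.5°) tan(-1.600°) = 0.0072, h₀ = 1.5636 rad.
Bracket: h₀ sin ϕ sin δ + cos ϕ cos δ sin h₀ = 1.5636×0.25038×-0.02792 + 0.96815×0.99961×0.99997 = -0.010931 + 0.967743 = 0.956812.
Q̄ = (S_0/π) × [bracket] = (1345/π) × 0.956812 = 409.64 W/m².
— Configuration B (ϕ=+14.5°):
Solar longitude: L_s = 360° × (485 − 23)/805.90 = 206.378°.
sin δ = sin 37.70° × sin 206.378° = -0.27170, so δ = -15.765°.
cos h₀ = −tan(+14.5°) tan(-15.765°) = 0.0730, h₀ = 1.4977 rad.
Bracket: h₀ sin ϕ sin δ + cos ϕ cos δ sin h₀ = 1.4977×0.25038×-0.27170 + 0.96815×0.96238×0.99733 = -0.101886 + 0.929240 = 0.827354.
Q̄ = (S_0/π) × [bracket] = (1345/π) × 0.827354 = 354.21 W/m².
Ratio Q̄_A / Q̄_B = 409.64 / 354.21 = 1.156.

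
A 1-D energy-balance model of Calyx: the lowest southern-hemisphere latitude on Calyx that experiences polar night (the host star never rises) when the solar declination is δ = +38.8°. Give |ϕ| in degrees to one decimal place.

|ϕ| = 51.2°

Polar night requires cos h₀ = −tan ϕ tan δ ≥ 1, i.e. tan ϕ tan δ ≤ −1.
The boundary is |tan ϕ| · |tan δ| = 1, so |ϕ| = 90° − |δ| = 90° − 38.8° = 51.2° in the southern hemisphere.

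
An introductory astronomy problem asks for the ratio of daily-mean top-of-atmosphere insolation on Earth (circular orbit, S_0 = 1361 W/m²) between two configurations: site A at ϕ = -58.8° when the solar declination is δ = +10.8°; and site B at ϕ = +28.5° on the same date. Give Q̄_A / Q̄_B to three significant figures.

— Configuration A (ϕ=-58.8°):
cos h₀ = −tan(-58.8°) tan(+10.800°) = 0.3150, h₀ = 1.2504 rad.
Bracket: h₀ sin ϕ sin δ + cos ϕ cos δ sin h₀ = 1.2504×-0.85536×0.18738 + 0.51803×0.98229×0.94910 = -0.200411 + 0.482955 = 0.282544.
Q̄ = (S_0/π) × [bracket] = (1361/π) × 0.282544 = 122.40 W/m².
— Configuration B (ϕ=+28.5°):
cos h₀ = −tan(+28.5°) tan(+10.800°) = -0.1036, h₀ = 1.6746 rad.
Bracket: h₀ sin ϕ sin δ + cos ϕ cos δ sin h₀ = 1.6746×0.47716×0.18738 + 0.87882×0.98229×0.99462 = 0.149726 + 0.858612 = 1.008338.
Q̄ = (S_0/π) × [bracket] = (1361/π) × 1.008338 = 436.83 W/m².
Ratio Q̄_A / Q̄_B = 122.40 / 436.83 = 0.2802.

Q̄_A / Q̄_B ≈ 0.280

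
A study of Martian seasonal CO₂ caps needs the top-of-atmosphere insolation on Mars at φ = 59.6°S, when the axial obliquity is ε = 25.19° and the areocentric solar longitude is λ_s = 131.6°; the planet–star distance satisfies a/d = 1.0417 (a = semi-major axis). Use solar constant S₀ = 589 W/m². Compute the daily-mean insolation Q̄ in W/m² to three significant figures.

sin δ = sin 25.19° × sin 131.6° = 0.31828, so δ = +18.559°.
cos H₀ = −tan(-59.6°) tan(+18.559°) = 0.5723, H₀ = 0.9615 rad.
Bracket: H₀ sin φ sin δ + cos φ cos δ sin H₀ = 0.9615×-0.86251×0.31828 + 0.50603×0.94800×0.82008 = -0.263951 + 0.393406 = 0.129455.
Inverse-square distance factor (a/d)² = 1.0417² = 1.085139.
Q̄ = (S₀/π) × 1.085139 × [bracket] = (589/π) × 1.085139 × 0.129455 = 26.34 W/m².

Q̄ ≈ 26.3 W/m²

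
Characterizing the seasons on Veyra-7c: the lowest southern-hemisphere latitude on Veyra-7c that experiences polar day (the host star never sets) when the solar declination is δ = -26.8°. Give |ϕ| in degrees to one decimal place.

|ϕ| = 63.2°

Polar day requires cos h₀ = −tan ϕ tan δ ≤ −1, i.e. tan ϕ tan δ ≥ 1.
The boundary is |tan ϕ| · |tan δ| = 1, so |ϕ| = 90° − |δ| = 90° − 26.8° = 63.2° in the southern hemisphere.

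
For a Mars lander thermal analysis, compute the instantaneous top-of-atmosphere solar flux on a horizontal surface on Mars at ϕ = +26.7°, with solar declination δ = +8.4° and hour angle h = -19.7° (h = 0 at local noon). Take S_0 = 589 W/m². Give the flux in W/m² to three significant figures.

cos θ_z = sin ϕ sin δ + cos ϕ cos δ cos h = 0.065638 + 0.832060 = 0.897698.
Flux = S_0 · cos θ_z = 589 × 0.897698 = 528.7 W/m².

529 W/m²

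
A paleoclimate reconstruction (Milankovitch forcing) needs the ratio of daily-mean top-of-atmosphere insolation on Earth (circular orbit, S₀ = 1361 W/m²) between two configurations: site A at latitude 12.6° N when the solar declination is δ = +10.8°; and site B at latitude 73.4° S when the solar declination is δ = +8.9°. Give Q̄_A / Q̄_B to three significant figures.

— Configuration A (φ=+12.6°):
cos H₀ = −tan(+12.6°) tan(+10.800°) = -0.0426, H₀ = 1.6134 rad.
Bracket: H₀ sin φ sin δ + cos φ cos δ sin H₀ = 1.6134×0.21814×0.18738 + 0.97592×0.98229×0.99909 = 0.065948 + 0.957764 = 1.023712.
Q̄ = (S₀/π) × [bracket] = (1361/π) × 1.023712 = 443.49 W/m².
— Configuration B (φ=-73.4°):
cos H₀ = −tan(-73.4°) tan(+8.900°) = 0.5253, H₀ = 1.0177 rad.
Bracket: H₀ sin φ sin δ + cos φ cos δ sin H₀ = 1.0177×-0.95832×0.15471 + 0.28569×0.98796×0.85092 = -0.150886 + 0.240172 = 0.089286.
Q̄ = (S₀/π) × [bracket] = (1361/π) × 0.089286 = 38.680 W/m².
Ratio Q̄_A / Q̄_B = 443.49 / 38.680 = 11.47.

Q̄_A / Q̄_B ≈ 11.5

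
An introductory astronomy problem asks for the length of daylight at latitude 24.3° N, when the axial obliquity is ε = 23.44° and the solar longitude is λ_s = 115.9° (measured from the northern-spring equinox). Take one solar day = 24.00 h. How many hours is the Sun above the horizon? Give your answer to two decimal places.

13.33 h

Solar declination: sin δ = sin ε · sin λ_s = sin 23.44° × sin 115.9° = 0.35783, so δ = +20.967°.
cos H₀ = −tan φ · tan δ = −tan(+24.3°) × tan(+20.967°) = -0.1730, so H₀ = 1.7447 rad = 99.96°.
Daylight = 2H₀/(2π) × 24.00 h = (1.7447/π) × 24.00 = 13.33 h.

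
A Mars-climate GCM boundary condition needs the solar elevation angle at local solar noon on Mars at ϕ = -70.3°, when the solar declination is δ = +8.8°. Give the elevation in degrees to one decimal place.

10.9°

At local noon the hour angle is zero, so the zenith angle equals |ϕ − δ| = |-70.3° − (+8.800°)| = 79.100°.
Elevation = 90° − 79.100° = 10.9°.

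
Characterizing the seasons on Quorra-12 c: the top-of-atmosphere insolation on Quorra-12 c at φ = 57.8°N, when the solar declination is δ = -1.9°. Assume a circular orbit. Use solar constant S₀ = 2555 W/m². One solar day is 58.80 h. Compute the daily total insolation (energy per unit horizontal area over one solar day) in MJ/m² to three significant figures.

cos H₀ = −tan(+57.8°) tan(-1.900°) = 0.0527, H₀ = 1.5181 rad.
Bracket: H₀ sin φ sin δ + cos φ cos δ sin H₀ = 1.5181×0.84619×-0.03316 + 0.53288×0.99945×0.99861 = -0.042597 + 0.531847 = 0.489250.
Q̄ = (S₀/π) × [bracket] = (2555/π) × 0.489250 = 397.90 W/m².
Daily total = Q̄ × 58.80 h × 3600 s/h = 397.90 × 58.80 × 3600 / 10⁶ = 84.23 MJ/m².

84.2 MJ/m²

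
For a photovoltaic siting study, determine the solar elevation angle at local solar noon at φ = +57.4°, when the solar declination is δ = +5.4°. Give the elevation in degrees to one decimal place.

38.0°

At local noon the hour angle is zero, so the zenith angle equals |φ − δ| = |+57.4° − (+5.400°)| = 52.000°.
Elevation = 90° − 52.000° = 38.0°.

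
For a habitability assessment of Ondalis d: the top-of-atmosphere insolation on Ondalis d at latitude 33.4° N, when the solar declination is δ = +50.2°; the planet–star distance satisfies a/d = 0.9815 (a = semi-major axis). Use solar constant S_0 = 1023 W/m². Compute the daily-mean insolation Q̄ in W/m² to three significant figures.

cos h₀ = −tan(+33.4°) tan(+50.200°) = -0.7914, h₀ = 2.4839 rad.
Bracket: h₀ sin ϕ sin δ + cos ϕ cos δ sin h₀ = 2.4839×0.55048×0.76828 + 0.83485×0.64011×0.61128 = 1.050498 + 0.326665 = 1.377163.
Inverse-square distance factor (a/d)² = 0.9815² = 0.963342.
Q̄ = (S_0/π) × 0.963342 × [bracket] = (1023/π) × 0.963342 × 1.377163 = 432.0 W/m².

Q̄ ≈ 432 W/m²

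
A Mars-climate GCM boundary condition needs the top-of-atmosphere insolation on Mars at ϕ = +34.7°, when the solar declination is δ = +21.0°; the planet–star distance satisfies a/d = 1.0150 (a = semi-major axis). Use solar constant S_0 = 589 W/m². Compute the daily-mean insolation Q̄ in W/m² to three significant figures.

Q̄ ≈ 215 W/m²

cos h₀ = −tan(+34.7°) tan(+21.000°) = -0.2658, h₀ = 1.8398 rad.
Bracket: h₀ sin ϕ sin δ + cos ϕ cos δ sin h₀ = 1.8398×0.56928×0.35837 + 0.82214×0.93358×0.96403 = 0.375343 + 0.739925 = 1.115268.
Inverse-square distance factor (a/d)² = 1.0150² = 1.030225.
Q̄ = (S_0/π) × 1.030225 × [bracket] = (589/π) × 1.030225 × 1.115268 = 215.4 W/m².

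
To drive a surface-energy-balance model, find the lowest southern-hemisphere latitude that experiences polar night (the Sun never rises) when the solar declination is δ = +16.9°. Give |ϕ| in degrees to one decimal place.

|ϕ| = 73.1°

Polar night requires cos h₀ = −tan ϕ tan δ ≥ 1, i.e. tan ϕ tan δ ≤ −1.
The boundary is |tan ϕ| · |tan δ| = 1, so |ϕ| = 90° − |δ| = 90° − 16.9° = 73.1° in the southern hemisphere.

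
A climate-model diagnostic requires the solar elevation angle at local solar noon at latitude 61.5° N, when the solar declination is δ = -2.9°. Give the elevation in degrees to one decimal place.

25.6°

At local noon the hour angle is zero, so the zenith angle equals |ϕ − δ| = |+61.5° − (-2.900°)| = 64.400°.
Elevation = 90° − 64.400° = 25.6°.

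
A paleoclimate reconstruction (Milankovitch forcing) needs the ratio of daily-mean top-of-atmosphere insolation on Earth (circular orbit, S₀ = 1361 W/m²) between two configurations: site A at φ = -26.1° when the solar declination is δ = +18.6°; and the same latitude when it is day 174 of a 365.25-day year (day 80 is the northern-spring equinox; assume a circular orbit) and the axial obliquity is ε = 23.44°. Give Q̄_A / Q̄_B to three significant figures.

— Configuration A (φ=-26.1°):
cos H₀ = −tan(-26.1°) tan(+18.600°) = 0.1649, H₀ = 1.4052 rad.
Bracket: H₀ sin φ sin δ + cos φ cos δ sin H₀ = 1.4052×-0.43994×0.31896 + 0.89803×0.94777×0.98632 = -0.197182 + 0.839482 = 0.642300.
Q̄ = (S₀/π) × [bracket] = (1361/π) × 0.642300 = 278.26 W/m².
— Configuration B (φ=-26.1°):
Solar longitude: λ_s = 360° × (174 − 80)/365.25 = 92.649°.
sin δ = sin 23.44° × sin 92.649° = 0.39736, so δ = +23.413°.
cos H₀ = −tan(-26.1°) tan(+23.413°) = 0.2121, H₀ = 1.3570 rad.
Bracket: H₀ sin φ sin δ + cos φ cos δ sin H₀ = 1.3570×-0.43994×0.39736 + 0.89803×0.91766×0.97724 = -0.237223 + 0.805330 = 0.568107.
Q̄ = (S₀/π) × [bracket] = (1361/π) × 0.568107 = 246.12 W/m².
Ratio Q̄_A / Q̄_B = 278.26 / 246.12 = 1.131.

Q̄_A / Q̄_B ≈ 1.13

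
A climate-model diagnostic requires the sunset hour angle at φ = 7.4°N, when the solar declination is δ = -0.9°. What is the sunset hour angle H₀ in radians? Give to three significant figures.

cos H₀ = −tan φ · tan δ = −tan(+7.4°) × tan(-0.900°) = 0.0020, so H₀ = 1.5688 rad = 89.88°.

H₀ = 1.57 rad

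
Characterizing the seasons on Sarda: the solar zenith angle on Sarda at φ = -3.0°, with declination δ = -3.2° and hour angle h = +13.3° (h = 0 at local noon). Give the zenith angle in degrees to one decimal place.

θ_z = 13.3°

cos θ_z = sin φ sin δ + cos φ cos δ cos h = 0.002921 + 0.970330 = 0.973251.
θ_z = arccos(0.973251) = 13.3°.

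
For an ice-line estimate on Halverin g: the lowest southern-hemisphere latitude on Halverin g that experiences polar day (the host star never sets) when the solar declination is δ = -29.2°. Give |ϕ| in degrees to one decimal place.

|ϕ| = 60.8°

Polar day requires cos h₀ = −tan ϕ tan δ ≤ −1, i.e. tan ϕ tan δ ≥ 1.
The boundary is |tan ϕ| · |tan δ| = 1, so |ϕ| = 90° − |δ| = 90° − 29.2° = 60.8° in the southern hemisphere.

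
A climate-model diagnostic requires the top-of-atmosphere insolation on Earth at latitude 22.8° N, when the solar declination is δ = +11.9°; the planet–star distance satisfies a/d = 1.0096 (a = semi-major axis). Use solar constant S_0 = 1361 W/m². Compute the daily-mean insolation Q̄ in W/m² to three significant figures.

Q̄ ≈ 455 W/m²

cos h₀ = −tan(+22.8°) tan(+11.900°) = -0.0886, h₀ = 1.6595 rad.
Bracket: h₀ sin ϕ sin δ + cos ϕ cos δ sin h₀ = 1.6595×0.38752×0.20620 + 0.92186×0.97851×0.99607 = 0.132605 + 0.898504 = 1.031109.
Inverse-square distance factor (a/d)² = 1.0096² = 1.019292.
Q̄ = (S_0/π) × 1.019292 × [bracket] = (1361/π) × 1.019292 × 1.031109 = 455.3 W/m².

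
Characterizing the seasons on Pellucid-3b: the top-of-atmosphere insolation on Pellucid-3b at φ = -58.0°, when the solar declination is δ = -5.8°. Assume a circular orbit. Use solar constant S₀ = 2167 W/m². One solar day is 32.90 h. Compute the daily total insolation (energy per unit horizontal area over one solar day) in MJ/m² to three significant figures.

cos H₀ = −tan(-58.0°) tan(-5.800°) = -0.1626, H₀ = 1.7341 rad.
Bracket: H₀ sin φ sin δ + cos φ cos δ sin H₀ = 1.7341×-0.84805×-0.10106 + 0.52992×0.99488×0.98670 = 0.148619 + 0.520195 = 0.668814.
Q̄ = (S₀/π) × [bracket] = (2167/π) × 0.668814 = 461.33 W/m².
Daily total = Q̄ × 32.90 h × 3600 s/h = 461.33 × 32.90 × 3600 / 10⁶ = 54.64 MJ/m².

54.6 MJ/m²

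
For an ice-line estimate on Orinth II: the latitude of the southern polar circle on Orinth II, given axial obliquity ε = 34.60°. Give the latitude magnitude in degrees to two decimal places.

55.40°

The polar circle is the lowest latitude that experiences at least one full rotation of continuous darkness at the northern-summer solstice; it lies at |φ| = 90° − ε = 90° − 34.60° = 55.40°.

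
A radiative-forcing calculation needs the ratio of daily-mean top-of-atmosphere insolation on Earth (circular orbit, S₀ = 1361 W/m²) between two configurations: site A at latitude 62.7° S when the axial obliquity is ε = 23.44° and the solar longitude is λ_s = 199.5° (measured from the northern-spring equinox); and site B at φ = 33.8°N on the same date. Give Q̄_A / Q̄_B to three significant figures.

Q̄_A / Q̄_B ≈ 0.922

— Configuration A (φ=-62.7°):
Solar declination: sin δ = sin ε · sin λ_s = sin 23.44° × sin 199.5° = -0.13278, so δ = -7.631°.
cos H₀ = −tan(-62.7°) tan(-7.631°) = -0.2596, H₀ = 1.8334 rad.
Bracket: H₀ sin φ sin δ + cos φ cos δ sin H₀ = 1.8334×-0.88862×-0.13278 + 0.45865×0.99114×0.96573 = 0.216325 + 0.439008 = 0.655333.
Q̄ = (S₀/π) × [bracket] = (1361/π) × 0.655333 = 283.90 W/m².
— Configuration B (φ=+33.8°):
cos H₀ = −tan(+33.8°) tan(-7.631°) = 0.0897, H₀ = 1.4810 rad.
Bracket: H₀ sin φ sin δ + cos φ cos δ sin H₀ = 1.4810×0.55630×-0.13278 + 0.83098×0.99114×0.99597 = -0.109395 + 0.820298 = 0.710903.
Q̄ = (S₀/π) × [bracket] = (1361/π) × 0.710903 = 307.98 W/m².
Ratio Q̄_A / Q̄_B = 283.90 / 307.98 = 0.9218.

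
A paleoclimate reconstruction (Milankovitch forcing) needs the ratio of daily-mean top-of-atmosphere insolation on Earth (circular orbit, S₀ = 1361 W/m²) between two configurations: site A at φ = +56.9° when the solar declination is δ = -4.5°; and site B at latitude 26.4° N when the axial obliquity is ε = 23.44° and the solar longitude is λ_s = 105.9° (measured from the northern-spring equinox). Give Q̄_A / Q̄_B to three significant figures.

— Configuration A (φ=+56.9°):
cos H₀ = −tan(+56.9°) tan(-4.500°) = 0.1207, H₀ = 1.4498 rad.
Bracket: H₀ sin φ sin δ + cos φ cos δ sin H₀ = 1.4498×0.83772×-0.07846 + 0.54610×0.99692×0.99269 = -0.095292 + 0.540438 = 0.445146.
Q̄ = (S₀/π) × [bracket] = (1361/π) × 0.445146 = 192.85 W/m².
— Configuration B (φ=+26.4°):
Solar declination: sin δ = sin ε · sin λ_s = sin 23.44° × sin 105.9° = 0.38257, so δ = +22.493°.
cos H₀ = −tan(+26.4°) tan(+22.493°) = -0.2055, H₀ = 1.7778 rad.
Bracket: H₀ sin φ sin δ + cos φ cos δ sin H₀ = 1.7778×0.44464×0.38257 + 0.89571×0.92393×0.97865 = 0.302414 + 0.809905 = 1.112319.
Q̄ = (S₀/π) × [bracket] = (1361/π) × 1.112319 = 481.88 W/m².
Ratio Q̄_A / Q̄_B = 192.85 / 481.88 = 0.4002.

Q̄_A / Q̄_B ≈ 0.400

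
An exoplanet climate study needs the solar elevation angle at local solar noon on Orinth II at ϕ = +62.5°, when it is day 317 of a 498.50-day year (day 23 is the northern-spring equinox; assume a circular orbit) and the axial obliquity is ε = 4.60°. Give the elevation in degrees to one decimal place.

Solar longitude: L_s = 360° × (317 − 23)/498.50 = 212.317°.
sin δ = sin 4.60° × sin 212.317° = -0.04287, so δ = -2.457°.
At local noon the hour angle is zero, so the zenith angle equals |ϕ − δ| = |+62.5° − (-2.457°)| = 64.957°.
Elevation = 90° − 64.957° = 25.0°.

25.0°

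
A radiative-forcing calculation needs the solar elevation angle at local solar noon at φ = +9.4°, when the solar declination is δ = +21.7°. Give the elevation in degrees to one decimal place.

At local noon the hour angle is zero, so the zenith angle equals |φ − δ| = |+9.4° − (+21.700°)| = 12.300°.
Elevation = 90° − 12.300° = 77.7°.

77.7°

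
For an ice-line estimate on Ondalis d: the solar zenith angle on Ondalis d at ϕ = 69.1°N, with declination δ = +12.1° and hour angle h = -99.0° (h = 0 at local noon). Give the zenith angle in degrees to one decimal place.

cos θ_z = sin ϕ sin δ + cos ϕ cos δ cos h = 0.195827 + -0.054566 = 0.141261.
θ_z = arccos(0.141261) = 81.9°.

θ_z = 81.9°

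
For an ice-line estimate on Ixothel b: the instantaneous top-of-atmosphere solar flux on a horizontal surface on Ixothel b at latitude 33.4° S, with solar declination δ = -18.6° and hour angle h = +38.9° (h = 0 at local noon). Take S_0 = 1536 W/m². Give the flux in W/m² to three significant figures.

cos θ_z = sin ϕ sin δ + cos ϕ cos δ cos h = 0.175581 + 0.615779 = 0.791360.
Flux = S_0 · cos θ_z = 1536 × 0.791360 = 1216 W/m².

1.22e+03 W/m²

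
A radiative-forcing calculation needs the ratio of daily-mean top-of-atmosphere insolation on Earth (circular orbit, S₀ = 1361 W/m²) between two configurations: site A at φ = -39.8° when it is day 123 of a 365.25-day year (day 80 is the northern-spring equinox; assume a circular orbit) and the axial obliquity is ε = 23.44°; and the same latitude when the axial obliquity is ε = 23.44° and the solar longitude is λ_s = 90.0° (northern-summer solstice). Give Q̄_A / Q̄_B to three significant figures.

Q̄_A / Q̄_B ≈ 1.40

— Configuration A (φ=-39.8°):
Solar longitude: λ_s = 360° × (123 − 80)/365.25 = 42.382°.
sin δ = sin 23.44° × sin 42.382° = 0.26814, so δ = +15.553°.
cos H₀ = −tan(-39.8°) tan(+15.553°) = 0.2319, H₀ = 1.3368 rad.
Bracket: H₀ sin φ sin δ + cos φ cos δ sin H₀ = 1.3368×-0.64011×0.26814 + 0.76828×0.96338×0.97274 = -0.229447 + 0.719969 = 0.490522.
Q̄ = (S₀/π) × [bracket] = (1361/π) × 0.490522 = 212.50 W/m².
— Configuration B (φ=-39.8°):
Solar declination: sin δ = sin ε · sin λ_s = sin 23.44° × sin 90.0° = 0.39779, so δ = +23.440°.
cos H₀ = −tan(-39.8°) tan(+23.440°) = 0.3612, H₀ = 1.2012 rad.
Bracket: H₀ sin φ sin δ + cos φ cos δ sin H₀ = 1.2012×-0.64011×0.39779 + 0.76828×0.91748×0.93247 = -0.305861 + 0.657281 = 0.351420.
Q̄ = (S₀/π) × [bracket] = (1361/π) × 0.351420 = 152.24 W/m².
Ratio Q̄_A / Q̄_B = 212.50 / 152.24 = 1.396.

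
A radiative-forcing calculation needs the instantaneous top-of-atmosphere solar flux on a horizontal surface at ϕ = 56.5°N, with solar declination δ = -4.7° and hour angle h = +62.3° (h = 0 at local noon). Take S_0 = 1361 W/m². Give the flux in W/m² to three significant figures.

cos θ_z = sin ϕ sin δ + cos ϕ cos δ cos h = -0.068327 + 0.255701 = 0.187374.
Flux = S_0 · cos θ_z = 1361 × 0.187374 = 255.0 W/m².

255 W/m²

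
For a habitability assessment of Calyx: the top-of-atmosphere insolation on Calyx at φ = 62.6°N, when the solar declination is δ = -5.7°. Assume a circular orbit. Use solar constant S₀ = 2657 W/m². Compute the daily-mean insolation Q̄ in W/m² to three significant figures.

cos H₀ = −tan(+62.6°) tan(-5.700°) = 0.1926, H₀ = 1.3770 rad.
Bracket: H₀ sin φ sin δ + cos φ cos δ sin H₀ = 1.3770×0.88782×-0.09932 + 0.46020×0.99506×0.98129 = -0.121421 + 0.449359 = 0.327938.
Q̄ = (S₀/π) × [bracket] = (2657/π) × 0.327938 = 277.4 W/m².

Q̄ ≈ 277 W/m²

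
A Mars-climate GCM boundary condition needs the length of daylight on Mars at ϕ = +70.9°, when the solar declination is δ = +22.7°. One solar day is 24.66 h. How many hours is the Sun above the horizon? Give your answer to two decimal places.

24.66 h

Sunrise equation: cos h₀ = −tan ϕ · tan δ = -1.2080 ≤ −1, so the Sun never sets (polar day) and h₀ = π.
Daylight = 2h₀/(2π) × 24.66 h = (3.1416/π) × 24.66 = 24.66 h.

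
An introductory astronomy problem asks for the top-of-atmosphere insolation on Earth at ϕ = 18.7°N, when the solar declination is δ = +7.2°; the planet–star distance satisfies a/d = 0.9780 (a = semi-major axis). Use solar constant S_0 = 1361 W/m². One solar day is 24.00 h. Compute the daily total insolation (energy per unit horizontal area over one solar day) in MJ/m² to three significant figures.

35.9 MJ/m²

cos h₀ = −tan(+18.7°) tan(+7.200°) = -0.0428, h₀ = 1.6136 rad.
Bracket: h₀ sin ϕ sin δ + cos ϕ cos δ sin h₀ = 1.6136×0.32061×0.12533 + 0.94721×0.99211×0.99909 = 0.064838 + 0.938881 = 1.003719.
Inverse-square distance factor (a/d)² = 0.9780² = 0.956484.
Q̄ = (S_0/π) × 0.956484 × [bracket] = (1361/π) × 0.956484 × 1.003719 = 415.91 W/m².
Daily total = Q̄ × 24.00 h × 3600 s/h = 415.91 × 24.00 × 3600 / 10⁶ = 35.93 MJ/m².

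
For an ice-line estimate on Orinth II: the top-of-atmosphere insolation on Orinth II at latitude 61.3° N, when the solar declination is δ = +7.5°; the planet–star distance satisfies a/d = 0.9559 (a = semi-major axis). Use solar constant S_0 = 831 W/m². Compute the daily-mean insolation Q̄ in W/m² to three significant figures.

Q̄ ≈ 162 W/m²

cos h₀ = −tan(+61.3°) tan(+7.500°) = -0.2405, h₀ = 1.8136 rad.
Bracket: h₀ sin ϕ sin δ + cos ϕ cos δ sin h₀ = 1.8136×0.87715×0.13053 + 0.48022×0.99144×0.97066 = 0.207647 + 0.462140 = 0.669787.
Inverse-square distance factor (a/d)² = 0.9559² = 0.913745.
Q̄ = (S_0/π) × 0.913745 × [bracket] = (831/π) × 0.913745 × 0.669787 = 161.9 W/m².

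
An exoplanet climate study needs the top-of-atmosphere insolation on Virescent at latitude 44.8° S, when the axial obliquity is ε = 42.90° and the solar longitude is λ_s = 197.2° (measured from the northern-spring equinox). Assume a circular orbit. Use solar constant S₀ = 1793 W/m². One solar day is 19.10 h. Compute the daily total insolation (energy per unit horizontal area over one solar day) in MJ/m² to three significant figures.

Solar declination: sin δ = sin ε · sin λ_s = sin 42.90° × sin 197.2° = -0.20129, so δ = -11.613°.
cos H₀ = −tan(-44.8°) tan(-11.613°) = -0.2041, H₀ = 1.7763 rad.
Bracket: H₀ sin φ sin δ + cos φ cos δ sin H₀ = 1.7763×-0.70463×-0.20129 + 0.70957×0.97953×0.97896 = 0.251941 + 0.680421 = 0.932362.
Q̄ = (S₀/π) × [bracket] = (1793/π) × 0.932362 = 532.13 W/m².
Daily total = Q̄ × 19.10 h × 3600 s/h = 532.13 × 19.10 × 3600 / 10⁶ = 36.59 MJ/m².

36.6 MJ/m²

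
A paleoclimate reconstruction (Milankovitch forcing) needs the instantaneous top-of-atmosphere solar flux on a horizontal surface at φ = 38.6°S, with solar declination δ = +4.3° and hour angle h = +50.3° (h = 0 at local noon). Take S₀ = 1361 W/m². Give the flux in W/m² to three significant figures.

614 W/m²

cos θ_z = sin φ sin δ + cos φ cos δ cos h = -0.046778 + 0.497805 = 0.451027.
Flux = S₀ · cos θ_z = 1361 × 0.451027 = 613.8 W/m².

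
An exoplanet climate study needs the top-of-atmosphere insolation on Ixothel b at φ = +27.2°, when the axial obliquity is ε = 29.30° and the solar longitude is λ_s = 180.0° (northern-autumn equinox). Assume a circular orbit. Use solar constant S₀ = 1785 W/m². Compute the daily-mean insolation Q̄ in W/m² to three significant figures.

Solar declination: sin δ = sin ε · sin λ_s = sin 29.30° × sin 180.0° = 0.00000, so δ = +0.000°.
cos H₀ = −tan(+27.2°) tan(+0.000°) = -0.0000, H₀ = 1.5708 rad.
Bracket: H₀ sin φ sin δ + cos φ cos δ sin H₀ = 1.5708×0.45710×0.00000 + 0.88942×1.00000×1.00000 = 0.000000 + 0.889420 = 0.889420.
Q̄ = (S₀/π) × [bracket] = (1785/π) × 0.889420 = 505.4 W/m².

Q̄ ≈ 505 W/m²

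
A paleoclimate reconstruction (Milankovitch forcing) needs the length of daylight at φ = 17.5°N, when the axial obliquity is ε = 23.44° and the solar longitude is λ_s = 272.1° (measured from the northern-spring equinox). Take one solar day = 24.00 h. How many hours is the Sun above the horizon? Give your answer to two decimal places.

10.95 h

Solar declination: sin δ = sin ε · sin λ_s = sin 23.44° × sin 272.1° = -0.39752, so δ = -23.423°.
cos H₀ = −tan φ · tan δ = −tan(+17.5°) × tan(-23.423°) = 0.1366, so H₀ = 1.4338 rad = 82.15°.
Daylight = 2H₀/(2π) × 24.00 h = (1.4338/π) × 24.00 = 10.95 h.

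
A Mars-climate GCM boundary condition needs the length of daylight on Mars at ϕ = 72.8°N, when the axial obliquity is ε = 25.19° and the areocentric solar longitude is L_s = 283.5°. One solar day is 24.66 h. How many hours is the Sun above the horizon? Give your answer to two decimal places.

0.00 h

sin δ = sin 25.19° × sin 283.5° = -0.41386, so δ = -24.448°.
cos h₀ = −tan ϕ · tan δ = 1.4686 ≥ 1, so the Sun never rises (polar night) and h₀ = 0.
Daylight = 2h₀/(2π) × 24.66 h = (0.0000/π) × 24.66 = 0.00 h.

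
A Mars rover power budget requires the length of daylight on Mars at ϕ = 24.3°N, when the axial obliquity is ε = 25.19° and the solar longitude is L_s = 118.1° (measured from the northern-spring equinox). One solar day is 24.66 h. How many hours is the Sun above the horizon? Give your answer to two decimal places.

13.77 h

Solar declination: sin δ = sin ε · sin L_s = sin 25.19° × sin 118.1° = 0.37545, so δ = +22.052°.
cos h₀ = −tan ϕ · tan δ = −tan(+24.3°) × tan(+22.052°) = -0.1829, so h₀ = 1.7547 rad = 100.54°.
Daylight = 2h₀/(2π) × 24.66 h = (1.7547/π) × 24.66 = 13.77 h.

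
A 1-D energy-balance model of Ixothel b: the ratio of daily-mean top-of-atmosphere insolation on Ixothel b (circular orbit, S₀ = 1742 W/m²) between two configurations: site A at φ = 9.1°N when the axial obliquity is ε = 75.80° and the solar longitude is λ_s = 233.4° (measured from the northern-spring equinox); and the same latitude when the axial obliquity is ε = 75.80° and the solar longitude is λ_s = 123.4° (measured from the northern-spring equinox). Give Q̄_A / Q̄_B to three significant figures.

— Configuration A (φ=+9.1°):
Solar declination: sin δ = sin ε · sin λ_s = sin 75.80° × sin 233.4° = -0.77829, so δ = -51.104°.
cos H₀ = −tan(+9.1°) tan(-51.104°) = 0.1985, H₀ = 1.3709 rad.
Bracket: H₀ sin φ sin δ + cos φ cos δ sin H₀ = 1.3709×0.15816×-0.77829 + 0.98741×0.62791×0.98009 = -0.168750 + 0.607660 = 0.438910.
Q̄ = (S₀/π) × [bracket] = (1742/π) × 0.438910 = 243.37 W/m².
— Configuration B (φ=+9.1°):
Solar declination: sin δ = sin ε · sin λ_s = sin 75.80° × sin 123.4° = 0.80934, so δ = +54.031°.
cos H₀ = −tan(+9.1°) tan(+54.031°) = -0.2207, H₀ = 1.7933 rad.
Bracket: H₀ sin φ sin δ + cos φ cos δ sin H₀ = 1.7933×0.15816×0.80934 + 0.98741×0.58734×0.97534 = 0.229552 + 0.565644 = 0.795196.
Q̄ = (S₀/π) × [bracket] = (1742/π) × 0.795196 = 440.93 W/m².
Ratio Q̄_A / Q̄_B = 243.37 / 440.93 = 0.5519.

Q̄_A / Q̄_B ≈ 0.552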